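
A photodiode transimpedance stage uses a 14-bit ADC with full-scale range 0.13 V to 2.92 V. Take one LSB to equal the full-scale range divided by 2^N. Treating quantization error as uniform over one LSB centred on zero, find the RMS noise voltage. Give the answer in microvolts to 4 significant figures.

Full-scale range = 2.92 V − (0.13 V) = 2.79 V.
One LSB is 2.79 V / 16384 = 170.288 µV.
For a uniform distribution on [−LSB/2, +LSB/2], V_rms = LSB/√12 = 170.288 µV/3.4641 = 49.16 µV.

49.16 µV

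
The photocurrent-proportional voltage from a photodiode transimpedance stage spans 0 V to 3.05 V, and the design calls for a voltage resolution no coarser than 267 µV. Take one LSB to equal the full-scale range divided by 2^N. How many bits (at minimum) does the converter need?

14 bits

V_FS = 3.05 V.
3.05 V / 267 µV = 11420. Since 2^13 = 8192 and 2^14 = 16384, N = 14.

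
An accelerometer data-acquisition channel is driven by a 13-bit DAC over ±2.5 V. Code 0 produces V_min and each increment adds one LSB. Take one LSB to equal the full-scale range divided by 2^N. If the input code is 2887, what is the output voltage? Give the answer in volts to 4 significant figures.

-0.7379 V

Full-scale range = 2.5 V − (-2.5 V) = 5 V. LSB = 5 V / 2^13.
V_out = -2.5 + 2887 × (5/8192) V
      = -2.5 V + 1.76208 V = -0.737915 V.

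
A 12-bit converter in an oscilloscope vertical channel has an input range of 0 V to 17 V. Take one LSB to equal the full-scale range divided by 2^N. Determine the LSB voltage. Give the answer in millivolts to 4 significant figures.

4.150 mV

Span = 17 V.
2^12 = 4096 levels.
One LSB is 17 V / 4096 = 4.150 mV.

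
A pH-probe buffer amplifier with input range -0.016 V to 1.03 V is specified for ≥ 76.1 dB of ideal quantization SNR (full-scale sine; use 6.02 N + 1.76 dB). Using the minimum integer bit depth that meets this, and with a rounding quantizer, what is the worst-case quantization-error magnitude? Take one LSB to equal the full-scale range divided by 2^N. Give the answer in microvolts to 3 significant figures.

Full-scale range = 1.03 V − (-0.016 V) = 1.046 V.
Required N = ⌈(76.1 − 1.76)/6.02⌉ = ⌈12.349⌉ = 13.
One LSB is 1.046 V / 8192 = 127.69 µV.
Half an LSB is 63.8 µV.

63.8 µV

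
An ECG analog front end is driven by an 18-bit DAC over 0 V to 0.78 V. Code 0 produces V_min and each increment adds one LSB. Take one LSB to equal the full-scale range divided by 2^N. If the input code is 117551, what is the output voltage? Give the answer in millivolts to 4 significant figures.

349.8 mV

V_FS = 0.78 V. LSB = 0.78 V / 2^18.
V_out = V_min + code × LSB = 0 V + 117551 × 0.78 V / 262144
      = 0 V + 0.349769 V = 0.349769 V.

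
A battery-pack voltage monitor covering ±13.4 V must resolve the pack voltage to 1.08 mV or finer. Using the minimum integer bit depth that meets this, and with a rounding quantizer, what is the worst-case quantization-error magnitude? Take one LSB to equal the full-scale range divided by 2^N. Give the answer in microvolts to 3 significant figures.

409 µV

Full-scale range = 13.4 V − (-13.4 V) = 26.8 V.
26.8 V / 1.08 mV = 24810. Since 2^14 = 16384 and 2^15 = 32768, N = 15.
LSB = 26.8 V ÷ 2^15 = 26.8/32768 V = 0.81787 mV.
Max error for round-to-nearest is LSB/2 = 409 µV.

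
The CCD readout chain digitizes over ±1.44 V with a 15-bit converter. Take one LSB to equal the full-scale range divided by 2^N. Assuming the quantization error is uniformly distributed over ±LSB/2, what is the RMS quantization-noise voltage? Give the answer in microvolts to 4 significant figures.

Full-scale range = 1.44 V − (-1.44 V) = 2.88 V.
Step size = 2.88/32768 V = 87.8906 µV.
For a uniform distribution on [−LSB/2, +LSB/2], V_rms = LSB/√12 = 87.8906 µV/3.4641 = 25.37 µV.

25.37 µV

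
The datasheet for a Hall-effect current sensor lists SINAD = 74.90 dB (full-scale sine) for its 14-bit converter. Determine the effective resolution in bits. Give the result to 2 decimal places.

12.15 bits

ENOB = (SINAD − 1.76) / 6.02 = (74.90 − 1.76) / 6.02 = 73.14 / 6.02 = 12.1495.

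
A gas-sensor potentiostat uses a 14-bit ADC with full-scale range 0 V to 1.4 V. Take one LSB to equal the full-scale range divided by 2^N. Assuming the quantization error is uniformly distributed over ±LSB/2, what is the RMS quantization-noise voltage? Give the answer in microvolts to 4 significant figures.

Range is 1.4 V.
One LSB is 1.4 V / 16384 = 85.4492 µV.
σ_q = LSB/√12 = 85.4492 µV/3.4641 = 24.67 µV.

24.67 µV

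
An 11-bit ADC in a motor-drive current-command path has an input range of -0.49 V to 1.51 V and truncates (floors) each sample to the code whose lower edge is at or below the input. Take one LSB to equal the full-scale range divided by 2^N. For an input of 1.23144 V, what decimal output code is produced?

Range = 1.51 − (-0.49) = 2 V. LSB = 2 V / 2^11 ≈ 0.9766 mV.
code = ⌊(V_in − V_min)/LSB⌋ = ⌊(V_in − V_min) × 2^11 / range⌋
     = ⌊(1.23144 − (-0.49)) × 2048 / 2⌋ = ⌊1.72144 × 2048/2⌋
     = ⌊1762.755⌋ = 1762.

1762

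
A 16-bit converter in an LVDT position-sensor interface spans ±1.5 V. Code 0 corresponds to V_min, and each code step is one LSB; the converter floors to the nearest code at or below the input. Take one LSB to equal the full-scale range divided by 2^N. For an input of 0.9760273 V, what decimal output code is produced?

54089

Full-scale range = 1.5 V − (-1.5 V) = 3 V. LSB = 3 V / 2^16 ≈ 45.78 µV.
code = ⌊(V_in − V_min)/LSB⌋ = ⌊(V_in − V_min) × 2^16 / range⌋
     = ⌊(0.9760273 − (-1.5)) × 65536 / 3⌋ = ⌊2.4760273 × 65536/3⌋
     = ⌊54089.642⌋ = 54089.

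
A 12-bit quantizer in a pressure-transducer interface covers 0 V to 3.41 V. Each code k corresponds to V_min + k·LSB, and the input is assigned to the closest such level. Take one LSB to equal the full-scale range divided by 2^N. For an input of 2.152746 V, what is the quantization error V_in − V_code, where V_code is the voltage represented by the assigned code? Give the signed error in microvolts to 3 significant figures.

Full-scale range = 3.41 V. LSB = 3.41 V / 2^12 ≈ 0.8325 mV.
(V_in − V_min)/LSB = (2.152746 − (0)) × 4096/3.41 = 2585.8204 → nearest code k = 2586.
V_code = V_min + k × range/2^12 = 0 + 2586 × 3.41/4096 = 2.152895508 V.
e = 2.152746 − (2.152895508) = −150 µV.

−150 µV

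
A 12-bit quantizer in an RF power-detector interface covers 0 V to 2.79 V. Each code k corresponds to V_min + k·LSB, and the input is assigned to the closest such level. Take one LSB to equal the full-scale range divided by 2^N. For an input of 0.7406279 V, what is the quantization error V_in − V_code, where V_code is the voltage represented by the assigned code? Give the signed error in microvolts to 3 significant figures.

+215 µV

V_FS = 2.79 V. LSB = 2.79 V / 2^12 ≈ 0.6812 mV.
Position in LSBs: (0.7406279 − (0)) × 4096/2.79 = 1087.3161; rounding gives k = 1087.
V_code = V_min + k × range/2^12 = 0 + 1087 × 2.79/4096 = 0.7404125977 V.
V_in − V_code = 0.7406279 − (0.7404125977) = +215 µV.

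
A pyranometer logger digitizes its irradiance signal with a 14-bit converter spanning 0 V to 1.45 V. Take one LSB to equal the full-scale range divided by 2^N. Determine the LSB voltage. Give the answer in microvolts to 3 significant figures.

Range is 1.45 V.
There are 2^14 = 16384 steps.
LSB = 1.45 V / 2^14 = 88.5 µV.

88.5 µV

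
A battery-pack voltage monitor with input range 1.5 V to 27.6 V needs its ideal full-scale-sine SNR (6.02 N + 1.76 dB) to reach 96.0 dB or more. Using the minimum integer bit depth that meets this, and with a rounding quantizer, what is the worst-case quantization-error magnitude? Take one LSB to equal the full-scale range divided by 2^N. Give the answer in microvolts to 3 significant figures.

Range = 27.6 − (1.5) = 26.1 V.
N ≥ (96.0 − 1.76)/6.02 = 15.654 → N_min = 16.
LSB = 26.1 V / 2^16 = 398.25 µV.
Half an LSB is 199 µV.

199 µV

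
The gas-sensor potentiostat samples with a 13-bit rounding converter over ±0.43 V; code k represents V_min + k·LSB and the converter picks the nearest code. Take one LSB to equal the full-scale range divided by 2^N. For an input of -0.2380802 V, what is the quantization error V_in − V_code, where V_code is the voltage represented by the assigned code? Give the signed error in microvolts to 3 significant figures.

Range = 0.43 − (-0.43) = 0.86 V. LSB = 0.86 V / 2^13 ≈ 105.0 µV.
Position in LSBs: (-0.2380802 − (-0.43)) × 8192/0.86 = 1828.1477; rounding gives k = 1828.
Reconstructed level: -0.43 + 1828 × 0.86/8192 V = -0.2380957031 V.
V_in − V_code = -0.2380802 − (-0.2380957031) = +15.5 µV.

+15.5 µV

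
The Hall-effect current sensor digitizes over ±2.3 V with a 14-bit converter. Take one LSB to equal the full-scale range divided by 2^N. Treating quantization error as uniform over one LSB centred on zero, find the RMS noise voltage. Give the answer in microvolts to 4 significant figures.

The full-scale span is 2.3 − (-2.3) = 4.6 V.
LSB = 4.6 V ÷ 2^14 = 4.6/16384 V = 280.762 µV.
RMS of a uniform error over width LSB is LSB/√12 = 81.05 µV.

81.05 µV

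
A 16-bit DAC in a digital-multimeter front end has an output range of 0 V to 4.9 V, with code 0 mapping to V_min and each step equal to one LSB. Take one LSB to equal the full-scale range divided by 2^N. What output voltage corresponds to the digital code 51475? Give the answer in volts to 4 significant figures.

3.849 V

V_FS = 4.9 V. LSB = 4.9 V / 2^16.
Output = V_min + (51475/65536) × range = 0 + 0.785446 × 4.9 V
      = 0 + 3.84869 = 3.84869 V.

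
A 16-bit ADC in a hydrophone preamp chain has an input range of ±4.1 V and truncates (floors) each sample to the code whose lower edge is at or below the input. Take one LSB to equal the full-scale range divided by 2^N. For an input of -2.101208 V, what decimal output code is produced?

The full-scale span is 4.1 − (-4.1) = 8.2 V. LSB = 8.2 V / 2^16 ≈ 125.1 µV.
V_in − V_min = -2.101208 − (-4.1) = 1.998792 V.
Divide by LSB: 1.998792 × 65536/8.2 = 15974.7357.
Truncating gives code 15974.

15974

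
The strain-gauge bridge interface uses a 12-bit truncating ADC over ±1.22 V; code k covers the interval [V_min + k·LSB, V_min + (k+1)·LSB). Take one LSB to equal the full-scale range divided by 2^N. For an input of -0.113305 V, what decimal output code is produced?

1857

The full-scale span is 1.22 − (-1.22) = 2.44 V. LSB = 2.44 V / 2^12 ≈ 0.5957 mV.
V_in − V_min = -0.113305 − (-1.22) = 1.106695 V.
Divide by LSB: 1.106695 × 4096/2.44 = 1857.7962.
Truncating gives code 1857.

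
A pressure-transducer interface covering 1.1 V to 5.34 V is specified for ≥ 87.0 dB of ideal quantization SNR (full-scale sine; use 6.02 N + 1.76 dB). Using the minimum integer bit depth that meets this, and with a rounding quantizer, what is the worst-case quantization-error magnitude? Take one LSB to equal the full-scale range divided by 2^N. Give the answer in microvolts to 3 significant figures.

Span: 5.34 V − (1.1 V) = 4.24 V.
6.02 N + 1.76 ≥ 87.0 gives N ≥ 14.159, so the minimum integer is 15.
Step size = 4.24/32768 V = 129.39 µV.
Half an LSB is 64.7 µV.

64.7 µV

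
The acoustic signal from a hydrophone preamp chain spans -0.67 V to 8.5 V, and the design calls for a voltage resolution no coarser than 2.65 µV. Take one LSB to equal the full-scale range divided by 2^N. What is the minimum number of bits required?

Span: 8.5 V − (-0.67 V) = 9.17 V.
Required number of levels: 9.17/2.65 µV = 3.4604e6; smallest N with 2^N ≥ that is 22.

22 bits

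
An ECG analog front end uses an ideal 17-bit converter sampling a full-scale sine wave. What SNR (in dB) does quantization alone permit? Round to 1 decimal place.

6.02(17) + 1.76 = 102.34 + 1.76 = 104.10 dB.

104.1 dB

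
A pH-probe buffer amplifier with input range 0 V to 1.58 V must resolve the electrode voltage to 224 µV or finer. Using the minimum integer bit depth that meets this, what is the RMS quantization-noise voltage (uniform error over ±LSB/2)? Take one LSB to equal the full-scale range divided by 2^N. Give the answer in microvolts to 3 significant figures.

55.7 µV

Span = 1.58 V.
Need 2^N ≥ 1.58 V / 224 µV = 7054 → N_min = 13.
One LSB is 1.58 V / 8192 = 192.87 µV.
V_rms = LSB/√12 = 55.7 µV.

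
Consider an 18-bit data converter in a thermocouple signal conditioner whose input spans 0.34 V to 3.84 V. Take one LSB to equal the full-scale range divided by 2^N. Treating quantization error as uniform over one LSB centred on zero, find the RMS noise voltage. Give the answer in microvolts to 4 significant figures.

3.854 µV

Range = 3.84 − (0.34) = 3.5 V.
Step size = 3.5/262144 V = 13.3514 µV.
RMS of a uniform error over width LSB is LSB/√12 = 3.854 µV.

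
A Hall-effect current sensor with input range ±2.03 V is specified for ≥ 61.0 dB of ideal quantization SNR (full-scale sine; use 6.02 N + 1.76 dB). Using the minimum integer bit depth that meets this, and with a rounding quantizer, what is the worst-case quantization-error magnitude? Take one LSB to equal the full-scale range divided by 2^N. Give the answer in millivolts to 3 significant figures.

1.98 mV

Span: 2.03 V − (-2.03 V) = 4.06 V.
Solving 6.02 N ≥ 61.0 − 1.76: N ≥ 9.841. Round up → N = 10.
LSB = 4.06 V / 2^10 = 3.9648 mV.
|e|_max = LSB/2 = 1.98 mV.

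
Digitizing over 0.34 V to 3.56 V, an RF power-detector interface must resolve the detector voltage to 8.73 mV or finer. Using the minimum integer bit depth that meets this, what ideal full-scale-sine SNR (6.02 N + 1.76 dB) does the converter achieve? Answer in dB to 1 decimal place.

Full-scale range = 3.56 V − (0.34 V) = 3.22 V.
3.22 V / 8.73 mV = 368.8. Since 2^8 = 256 and 2^9 = 512, N = 9.
Ideal SNR at N = 9: 6.02·9 + 1.76 = 55.9 dB.

55.9 dB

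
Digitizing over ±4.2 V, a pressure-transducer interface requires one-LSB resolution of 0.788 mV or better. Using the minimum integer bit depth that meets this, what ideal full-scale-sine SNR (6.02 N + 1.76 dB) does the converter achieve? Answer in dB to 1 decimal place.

Range = 4.2 − (-4.2) = 8.4 V.
Required number of levels: 8.4/0.788 mV = 10660; smallest N with 2^N ≥ that is 14.
6.02(14) + 1.76 = 86.04 dB.

86.0 dB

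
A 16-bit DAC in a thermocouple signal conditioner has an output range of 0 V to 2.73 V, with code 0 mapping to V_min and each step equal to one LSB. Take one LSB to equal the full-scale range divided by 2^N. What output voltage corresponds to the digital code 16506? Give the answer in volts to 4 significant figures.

0.6876 V

V_FS = 2.73 V. LSB = 2.73 V / 2^16.
Output = V_min + (16506/65536) × range = 0 + 0.251862 × 2.73 V
      = 0 V + 0.687582 V = 0.687582 V.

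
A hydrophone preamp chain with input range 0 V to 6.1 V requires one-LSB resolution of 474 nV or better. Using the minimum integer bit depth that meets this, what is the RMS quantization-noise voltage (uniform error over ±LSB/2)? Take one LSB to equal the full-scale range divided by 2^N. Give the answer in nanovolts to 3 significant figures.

105 nV

Span = 6.1 V.
Need 2^N ≥ 6.1 V / 474 nV = 1.287e7 → N_min = 24.
Step size = 6.1/16777216 V = 363.59 nV.
σ_q = LSB/√12 = 363.59 nV/3.4641 = 105 nV.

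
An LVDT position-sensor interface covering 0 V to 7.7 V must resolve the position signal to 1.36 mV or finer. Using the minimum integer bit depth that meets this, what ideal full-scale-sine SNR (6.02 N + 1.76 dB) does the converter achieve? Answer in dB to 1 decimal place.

80.0 dB

Span = 7.7 V.
Required number of levels: 7.7/1.36 mV = 5661.8; smallest N with 2^N ≥ that is 13.
Ideal SNR at N = 13: 6.02·13 + 1.76 = 80.0 dB.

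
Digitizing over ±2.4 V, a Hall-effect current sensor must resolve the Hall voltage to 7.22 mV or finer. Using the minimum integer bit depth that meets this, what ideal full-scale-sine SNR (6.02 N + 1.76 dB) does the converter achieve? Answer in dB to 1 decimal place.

62.0 dB

Range = 2.4 − (-2.4) = 4.8 V.
Required number of levels: 4.8/7.22 mV = 664.82; smallest N with 2^N ≥ that is 10.
SNR = 6.02 × 10 + 1.76 = 61.96 dB.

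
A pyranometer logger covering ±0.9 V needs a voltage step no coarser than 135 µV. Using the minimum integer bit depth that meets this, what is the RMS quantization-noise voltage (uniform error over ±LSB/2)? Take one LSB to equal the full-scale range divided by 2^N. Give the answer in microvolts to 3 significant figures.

31.7 µV

Full-scale range = 0.9 V − (-0.9 V) = 1.8 V.
1.8 V / 135 µV = 13330. Since 2^13 = 8192 and 2^14 = 16384, N = 14.
LSB = 1.8 V ÷ 2^14 = 1.8/16384 V = 109.86 µV.
RMS noise = LSB/√12 = 31.7 µV.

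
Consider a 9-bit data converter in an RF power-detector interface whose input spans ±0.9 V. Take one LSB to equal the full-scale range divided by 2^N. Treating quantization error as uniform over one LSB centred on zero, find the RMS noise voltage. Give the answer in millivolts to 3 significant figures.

Full-scale range = 0.9 V − (-0.9 V) = 1.8 V.
LSB = 1.8 V ÷ 2^9 = 1.8/512 V = 3.5156 mV.
σ_q = LSB/√12 = 3.5156 mV/3.4641 = 1.01 mV.

1.01 mV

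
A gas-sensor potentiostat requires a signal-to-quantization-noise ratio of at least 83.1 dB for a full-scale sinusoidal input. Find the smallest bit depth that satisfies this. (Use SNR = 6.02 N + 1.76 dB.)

6.02 N + 1.76 ≥ 83.1 gives N ≥ 13.512, so the minimum integer is 14.

14 bits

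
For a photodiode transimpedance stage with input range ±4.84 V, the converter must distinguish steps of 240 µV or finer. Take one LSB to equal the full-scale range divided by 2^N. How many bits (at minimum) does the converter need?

16 bits

Span: 4.84 V − (-4.84 V) = 9.68 V.
Need 2^N ≥ 9.68 V / 240 µV = 40330 → N_min = 16.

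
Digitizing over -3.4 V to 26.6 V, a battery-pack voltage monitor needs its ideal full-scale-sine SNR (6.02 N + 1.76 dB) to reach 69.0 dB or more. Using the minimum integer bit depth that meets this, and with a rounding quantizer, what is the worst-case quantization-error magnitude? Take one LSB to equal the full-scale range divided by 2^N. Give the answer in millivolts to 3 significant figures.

Span: 26.6 V − (-3.4 V) = 30 V.
Required N = ⌈(69.0 − 1.76)/6.02⌉ = ⌈11.169⌉ = 12.
LSB = 30 V ÷ 2^12 = 30/4096 V = 7.3242 mV.
Half an LSB is 3.66 mV.

3.66 mV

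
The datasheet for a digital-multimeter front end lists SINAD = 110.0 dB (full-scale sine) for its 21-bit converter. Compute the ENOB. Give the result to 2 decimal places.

Inverting SNR = 6.02 N + 1.76: N_eff = (110.0 − 1.76)/6.02 = 17.9801.

17.98 bits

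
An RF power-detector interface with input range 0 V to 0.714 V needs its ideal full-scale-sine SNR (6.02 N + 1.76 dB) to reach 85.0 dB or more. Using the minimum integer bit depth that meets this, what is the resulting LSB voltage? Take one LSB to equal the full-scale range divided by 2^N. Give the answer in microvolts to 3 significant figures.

43.6 µV

Range is 0.714 V.
6.02 N + 1.76 ≥ 85.0 gives N ≥ 13.827, so the minimum integer is 14.
One LSB is 0.714 V / 16384 = 43.6 µV.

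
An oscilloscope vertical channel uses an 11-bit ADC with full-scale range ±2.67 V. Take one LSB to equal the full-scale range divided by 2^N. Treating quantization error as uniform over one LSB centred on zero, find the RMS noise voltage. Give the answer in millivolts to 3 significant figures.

The full-scale span is 2.67 − (-2.67) = 5.34 V.
One LSB is 5.34 V / 2048 = 2.6074 mV.
RMS of a uniform error over width LSB is LSB/√12 = 0.753 mV.

0.753 mV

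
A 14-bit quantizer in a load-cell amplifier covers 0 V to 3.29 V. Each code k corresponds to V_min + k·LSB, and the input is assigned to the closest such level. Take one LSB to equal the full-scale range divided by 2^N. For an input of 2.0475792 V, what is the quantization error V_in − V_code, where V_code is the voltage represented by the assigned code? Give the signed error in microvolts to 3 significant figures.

Span = 3.29 V. LSB = 3.29 V / 2^14 ≈ 200.8 µV.
(2.0475792 − (0)) / LSB = 2.0475792 × 16384/3.29 = 10196.8199. Nearest integer: k = 10197.
Reconstructed level: 0 + 10197 × 3.29/16384 V = 2.0476153564 V.
V_in − V_code = 2.0475792 − (2.0476153564) = −36.2 µV.

−36.2 µV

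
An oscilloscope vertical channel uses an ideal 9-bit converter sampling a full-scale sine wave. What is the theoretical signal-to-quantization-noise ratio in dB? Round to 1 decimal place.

SNR = 6.02·9 + 1.76 = 55.94 dB.

55.9 dB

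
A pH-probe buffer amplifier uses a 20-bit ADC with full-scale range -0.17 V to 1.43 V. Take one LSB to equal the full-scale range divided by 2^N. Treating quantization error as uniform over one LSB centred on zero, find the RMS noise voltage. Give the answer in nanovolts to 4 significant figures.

Full-scale range = 1.43 V − (-0.17 V) = 1.6 V.
Step size = 1.6/1048576 V = 1.52588 µV.
V_rms = LSB/√12 = 1.52588 µV / √12 = 440.5 nV.

440.5 nV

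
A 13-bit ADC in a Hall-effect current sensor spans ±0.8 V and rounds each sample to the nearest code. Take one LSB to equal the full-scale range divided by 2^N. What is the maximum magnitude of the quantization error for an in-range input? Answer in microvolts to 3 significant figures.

Span: 0.8 V − (-0.8 V) = 1.6 V.
Step size = 1.6/8192 V = 195.31 µV.
A rounding quantizer has |error| ≤ LSB/2 = 97.7 µV.

97.7 µV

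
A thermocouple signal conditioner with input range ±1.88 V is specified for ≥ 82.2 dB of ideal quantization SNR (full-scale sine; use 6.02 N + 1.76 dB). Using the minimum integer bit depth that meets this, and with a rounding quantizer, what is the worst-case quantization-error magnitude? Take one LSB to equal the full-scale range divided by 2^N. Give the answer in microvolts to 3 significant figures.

115 µV

The full-scale span is 1.88 − (-1.88) = 3.76 V.
N ≥ (82.2 − 1.76)/6.02 = 13.362 → N_min = 14.
One LSB is 3.76 V / 16384 = 229.49 µV.
Max error for round-to-nearest is LSB/2 = 115 µV.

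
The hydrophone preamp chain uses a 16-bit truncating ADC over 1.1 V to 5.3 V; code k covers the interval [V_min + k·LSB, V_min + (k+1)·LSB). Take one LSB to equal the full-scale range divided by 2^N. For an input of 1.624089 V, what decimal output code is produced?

Range = 5.3 − (1.1) = 4.2 V. LSB = 4.2 V / 2^16 ≈ 64.09 µV.
(V_in − V_min) × 2^16/range = (1.624089 − (1.1)) × 65536/4.2 = 8177.785.
Floor → code = 8177.

8177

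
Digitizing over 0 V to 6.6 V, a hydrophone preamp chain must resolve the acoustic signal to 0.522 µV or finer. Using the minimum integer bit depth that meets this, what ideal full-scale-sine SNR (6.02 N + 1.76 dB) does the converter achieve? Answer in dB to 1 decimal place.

146.2 dB

Range is 6.6 V.
Need 2^N ≥ 6.6 V / 0.522 µV = 1.264e7 → N_min = 24.
SNR = 6.02 × 24 + 1.76 = 146.24 dB.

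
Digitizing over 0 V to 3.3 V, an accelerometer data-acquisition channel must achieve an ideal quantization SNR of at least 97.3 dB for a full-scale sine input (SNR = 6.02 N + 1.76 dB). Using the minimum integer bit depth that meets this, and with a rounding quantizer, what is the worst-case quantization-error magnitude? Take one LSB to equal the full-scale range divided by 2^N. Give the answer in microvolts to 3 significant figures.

25.2 µV

V_FS = 3.3 V.
N ≥ (97.3 − 1.76)/6.02 = 15.870 → N_min = 16.
One LSB is 3.3 V / 65536 = 50.354 µV.
Max error for round-to-nearest is LSB/2 = 25.2 µV.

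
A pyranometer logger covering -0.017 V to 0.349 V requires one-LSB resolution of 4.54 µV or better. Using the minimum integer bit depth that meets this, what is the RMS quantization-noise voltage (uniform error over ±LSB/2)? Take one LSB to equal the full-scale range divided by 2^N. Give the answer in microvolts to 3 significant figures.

The full-scale span is 0.349 − (-0.017) = 0.366 V.
0.366 V / 4.54 µV = 80620. Since 2^16 = 65536 and 2^17 = 131072, N = 17.
LSB = 0.366 V ÷ 2^17 = 0.366/131072 V = 2.7924 µV.
RMS noise = LSB/√12 = 0.806 µV.

0.806 µV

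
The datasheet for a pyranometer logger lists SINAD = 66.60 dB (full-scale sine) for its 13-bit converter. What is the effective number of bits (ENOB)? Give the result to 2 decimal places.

Inverting SNR = 6.02 N + 1.76: N_eff = (66.60 − 1.76)/6.02 = 10.7708.

10.77 bits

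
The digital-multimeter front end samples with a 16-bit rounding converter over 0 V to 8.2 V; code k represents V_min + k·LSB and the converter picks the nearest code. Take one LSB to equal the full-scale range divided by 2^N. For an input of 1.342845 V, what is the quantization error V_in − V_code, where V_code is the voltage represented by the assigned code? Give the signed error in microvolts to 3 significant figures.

Span = 8.2 V. LSB = 8.2 V / 2^16 ≈ 125.1 µV.
(V_in − V_min)/LSB = (1.342845 − (0)) × 65536/8.2 = 10732.2793 → nearest code k = 10732.
Reconstructed level: 0 + 10732 × 8.2/65536 V = 1.3428100586 V.
V_in − V_code = 1.342845 − (1.3428100586) = +34.9 µV.

+34.9 µV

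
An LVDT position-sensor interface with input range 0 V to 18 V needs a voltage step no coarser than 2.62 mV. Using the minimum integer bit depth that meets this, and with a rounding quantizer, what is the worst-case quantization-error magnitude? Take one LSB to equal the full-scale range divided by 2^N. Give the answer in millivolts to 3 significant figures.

1.10 mV

Range is 18 V.
Need 2^N ≥ 18 V / 2.62 mV = 6870 → N_min = 13.
Step size = 18/8192 V = 2.1973 mV.
|e|_max = LSB/2 = 1.10 mV.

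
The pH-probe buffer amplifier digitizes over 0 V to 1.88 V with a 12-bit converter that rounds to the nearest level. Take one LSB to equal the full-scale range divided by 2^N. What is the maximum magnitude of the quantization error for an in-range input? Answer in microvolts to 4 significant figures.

Full-scale range = 1.88 V.
One LSB is 1.88 V / 4096 = 458.984 µV.
|e|_max = LSB/2 = 229.5 µV.

229.5 µV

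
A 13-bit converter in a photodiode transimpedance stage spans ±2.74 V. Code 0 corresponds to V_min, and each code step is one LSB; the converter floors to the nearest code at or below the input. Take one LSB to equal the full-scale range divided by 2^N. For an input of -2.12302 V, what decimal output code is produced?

Range = 2.74 − (-2.74) = 5.48 V. LSB = 5.48 V / 2^13 ≈ 0.6689 mV.
V_in − V_min = -2.12302 − (-2.74) = 0.61698 V.
Divide by LSB: 0.61698 × 8192/5.48 = 922.3175.
Truncating gives code 922.

922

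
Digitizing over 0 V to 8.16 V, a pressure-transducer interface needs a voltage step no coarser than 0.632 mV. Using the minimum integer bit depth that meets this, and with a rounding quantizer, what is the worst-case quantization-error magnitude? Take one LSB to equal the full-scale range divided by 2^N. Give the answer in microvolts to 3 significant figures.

Full-scale range = 8.16 V.
8.16 V / 0.632 mV = 12910. Since 2^13 = 8192 and 2^14 = 16384, N = 14.
Step size = 8.16/16384 V = 498.05 µV.
Max error for round-to-nearest is LSB/2 = 249 µV.

249 µV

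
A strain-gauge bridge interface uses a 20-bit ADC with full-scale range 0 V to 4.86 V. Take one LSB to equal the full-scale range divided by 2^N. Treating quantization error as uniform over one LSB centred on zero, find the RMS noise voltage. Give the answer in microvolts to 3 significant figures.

1.34 µV

V_FS = 4.86 V.
LSB = 4.86 V ÷ 2^20 = 4.86/1048576 V = 4.6349 µV.
RMS of a uniform error over width LSB is LSB/√12 = 1.34 µV.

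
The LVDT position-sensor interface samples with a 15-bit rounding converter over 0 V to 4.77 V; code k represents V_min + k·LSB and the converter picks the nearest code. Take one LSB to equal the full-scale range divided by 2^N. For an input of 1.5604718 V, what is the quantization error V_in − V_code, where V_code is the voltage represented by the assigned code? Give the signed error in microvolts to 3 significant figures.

V_FS = 4.77 V. LSB = 4.77 V / 2^15 ≈ 145.6 µV.
(1.5604718 − (0)) / LSB = 1.5604718 × 32768/4.77 = 10719.8197. Nearest integer: k = 10720.
V_code = 0 + (10720/32768) × 4.77 = 1.5604980469 V.
e = 1.5604718 − (1.5604980469) = −26.2 µV.

−26.2 µV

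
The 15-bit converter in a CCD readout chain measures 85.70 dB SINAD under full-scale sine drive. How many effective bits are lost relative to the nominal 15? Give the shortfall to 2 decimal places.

Effective bits = (85.70 − 1.76)/6.02 = 13.9435.
Shortfall = 15 − 13.9435 = 1.0565 bits.

1.06 bits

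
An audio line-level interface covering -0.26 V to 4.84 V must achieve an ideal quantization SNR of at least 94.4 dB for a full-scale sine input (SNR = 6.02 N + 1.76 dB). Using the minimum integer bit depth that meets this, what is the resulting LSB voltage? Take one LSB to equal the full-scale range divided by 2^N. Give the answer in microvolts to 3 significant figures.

77.8 µV

The full-scale span is 4.84 − (-0.26) = 5.1 V.
N ≥ (94.4 − 1.76)/6.02 = 15.389 → N_min = 16.
Step size = 5.1/65536 V = 77.8 µV.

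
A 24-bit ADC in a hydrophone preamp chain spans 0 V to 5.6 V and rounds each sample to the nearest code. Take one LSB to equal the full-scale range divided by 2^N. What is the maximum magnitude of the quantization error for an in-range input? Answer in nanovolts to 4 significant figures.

Full-scale range = 5.6 V.
LSB = 5.6 V ÷ 2^24 = 5.6/16777216 V = 333.786 nV.
|e|_max = LSB/2 = 166.9 nV.

166.9 nV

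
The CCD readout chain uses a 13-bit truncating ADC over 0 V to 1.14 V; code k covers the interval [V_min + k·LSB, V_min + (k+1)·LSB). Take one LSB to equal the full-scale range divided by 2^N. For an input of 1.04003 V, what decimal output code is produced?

Span = 1.14 V. LSB = 1.14 V / 2^13 ≈ 139.2 µV.
V_in − V_min = 1.04003 − (0) = 1.04003 V.
Divide by LSB: 1.04003 × 8192/1.14 = 7473.6191.
Truncating gives code 7473.

7473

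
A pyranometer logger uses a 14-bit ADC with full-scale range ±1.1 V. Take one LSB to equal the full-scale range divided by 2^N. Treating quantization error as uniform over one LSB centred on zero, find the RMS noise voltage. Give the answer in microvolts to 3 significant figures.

Range = 1.1 − (-1.1) = 2.2 V.
Step size = 2.2/16384 V = 134.28 µV.
V_rms = LSB/√12 = 134.28 µV / √12 = 38.8 µV.

38.8 µV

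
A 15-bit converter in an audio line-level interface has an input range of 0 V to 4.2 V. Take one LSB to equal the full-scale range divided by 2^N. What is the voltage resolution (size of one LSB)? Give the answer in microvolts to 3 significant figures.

Span = 4.2 V.
Number of codes = 2^15 = 32768.
Step size = 4.2/32768 V = 128 µV.

128 µV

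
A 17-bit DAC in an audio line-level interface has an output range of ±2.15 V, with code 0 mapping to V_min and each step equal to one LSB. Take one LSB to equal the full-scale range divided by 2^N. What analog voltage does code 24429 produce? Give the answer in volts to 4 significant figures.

Span: 2.15 V − (-2.15 V) = 4.3 V. LSB = 4.3 V / 2^17.
V_out = V_min + code × LSB = -2.15 V + 24429 × 4.3 V / 131072
      = -2.15 V + 0.801427 V = -1.34857 V.

-1.349 V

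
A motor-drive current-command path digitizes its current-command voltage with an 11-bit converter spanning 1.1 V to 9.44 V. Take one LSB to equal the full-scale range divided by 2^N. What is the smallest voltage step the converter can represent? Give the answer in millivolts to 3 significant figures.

4.07 mV

Span: 9.44 V − (1.1 V) = 8.34 V.
Number of codes = 2^11 = 2048.
LSB = 8.34 V ÷ 2^11 = 8.34/2048 V = 4.07 mV.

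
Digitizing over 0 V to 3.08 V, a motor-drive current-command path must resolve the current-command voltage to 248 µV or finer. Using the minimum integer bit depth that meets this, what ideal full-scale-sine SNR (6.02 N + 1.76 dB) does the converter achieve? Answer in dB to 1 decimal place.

Span = 3.08 V.
3.08 V / 248 µV = 12420. Since 2^13 = 8192 and 2^14 = 16384, N = 14.
Ideal SNR at N = 14: 6.02·14 + 1.76 = 86.0 dB.

86.0 dB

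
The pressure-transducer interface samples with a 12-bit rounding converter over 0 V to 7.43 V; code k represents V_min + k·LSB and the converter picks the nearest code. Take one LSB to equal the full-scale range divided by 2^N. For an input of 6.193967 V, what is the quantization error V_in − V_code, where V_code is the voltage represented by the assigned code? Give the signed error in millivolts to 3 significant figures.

−0.723 mV

Range is 7.43 V. LSB = 7.43 V / 2^12 ≈ 1.814 mV.
Position in LSBs: (6.193967 − (0)) × 4096/7.43 = 3414.6015; rounding gives k = 3415.
V_code = 0 + (3415/4096) × 7.43 = 6.194689941 V.
e = 6.193967 − (6.194689941) = −0.723 mV.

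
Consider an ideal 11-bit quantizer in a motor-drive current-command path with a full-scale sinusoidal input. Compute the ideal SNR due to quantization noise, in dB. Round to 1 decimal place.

SNR = 6.02·11 + 1.76 = 67.98 dB.

68.0 dB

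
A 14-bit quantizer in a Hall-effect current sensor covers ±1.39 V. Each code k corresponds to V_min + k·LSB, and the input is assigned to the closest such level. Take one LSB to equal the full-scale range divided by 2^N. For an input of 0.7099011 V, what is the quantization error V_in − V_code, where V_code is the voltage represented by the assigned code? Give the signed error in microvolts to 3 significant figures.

Full-scale range = 1.39 V − (-1.39 V) = 2.78 V. LSB = 2.78 V / 2^14 ≈ 169.7 µV.
Position in LSBs: (0.7099011 − (-1.39)) × 16384/2.78 = 12375.8200; rounding gives k = 12376.
V_code = V_min + k × range/2^14 = -1.39 + 12376 × 2.78/16384 = 0.70993164063 V.
e = 0.7099011 − (0.70993164063) = −30.5 µV.

−30.5 µV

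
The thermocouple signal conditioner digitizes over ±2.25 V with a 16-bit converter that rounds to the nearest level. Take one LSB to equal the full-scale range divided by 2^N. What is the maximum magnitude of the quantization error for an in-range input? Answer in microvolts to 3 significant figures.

34.3 µV

Span: 2.25 V − (-2.25 V) = 4.5 V.
Step size = 4.5/65536 V = 68.665 µV.
A rounding quantizer has |error| ≤ LSB/2 = 34.3 µV.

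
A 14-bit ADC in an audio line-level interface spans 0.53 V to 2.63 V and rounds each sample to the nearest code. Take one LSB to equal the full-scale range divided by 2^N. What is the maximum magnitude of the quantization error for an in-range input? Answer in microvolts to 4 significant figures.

64.09 µV

Span: 2.63 V − (0.53 V) = 2.1 V.
One LSB is 2.1 V / 16384 = 128.174 µV.
Worst-case error for round-to-nearest is half an LSB: 64.09 µV.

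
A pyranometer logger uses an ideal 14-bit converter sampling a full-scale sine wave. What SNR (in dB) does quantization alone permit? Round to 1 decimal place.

For an ideal N-bit converter with full-scale sine input, SNR = 6.02 N + 1.76 dB. SNR = 6.02 × 14 + 1.76 = 84.28 + 1.76 = 86.04 dB.

86.0 dB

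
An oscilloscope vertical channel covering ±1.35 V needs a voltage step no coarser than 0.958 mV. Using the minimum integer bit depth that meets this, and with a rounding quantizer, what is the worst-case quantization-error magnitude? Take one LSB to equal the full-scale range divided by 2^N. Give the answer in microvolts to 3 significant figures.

The full-scale span is 1.35 − (-1.35) = 2.7 V.
Need 2^N ≥ 2.7 V / 0.958 mV = 2818 → N_min = 12.
Step size = 2.7/4096 V = 0.65918 mV.
Max error for round-to-nearest is LSB/2 = 330 µV.

330 µV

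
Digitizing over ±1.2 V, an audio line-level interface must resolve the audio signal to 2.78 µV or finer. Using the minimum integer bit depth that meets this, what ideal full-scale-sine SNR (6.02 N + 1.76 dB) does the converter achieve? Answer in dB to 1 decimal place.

The full-scale span is 1.2 − (-1.2) = 2.4 V.
2.4 V / 2.78 µV = 863300. Since 2^19 = 524288 and 2^20 = 1048576, N = 20.
SNR = 6.02 × 20 + 1.76 = 122.16 dB.

122.2 dB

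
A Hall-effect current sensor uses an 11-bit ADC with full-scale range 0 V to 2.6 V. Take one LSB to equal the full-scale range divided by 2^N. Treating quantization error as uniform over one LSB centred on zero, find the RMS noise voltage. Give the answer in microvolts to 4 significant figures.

366.5 µV

Span = 2.6 V.
One LSB is 2.6 V / 2048 = 1.26953 mV.
σ_q = LSB/√12 = 1.26953 mV/3.4641 = 366.5 µV.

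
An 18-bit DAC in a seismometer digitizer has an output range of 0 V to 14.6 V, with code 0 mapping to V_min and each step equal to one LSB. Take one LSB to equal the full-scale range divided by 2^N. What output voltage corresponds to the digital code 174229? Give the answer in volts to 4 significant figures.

Span = 14.6 V. LSB = 14.6 V / 2^18.
Output = V_min + (174229/262144) × range = 0 + 0.664631 × 14.6 V
      = 0 + 9.70361 = 9.70361 V.

9.704 V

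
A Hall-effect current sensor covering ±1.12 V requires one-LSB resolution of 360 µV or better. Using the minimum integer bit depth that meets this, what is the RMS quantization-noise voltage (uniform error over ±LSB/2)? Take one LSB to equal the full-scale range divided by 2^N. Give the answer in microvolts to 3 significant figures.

Span: 1.12 V − (-1.12 V) = 2.24 V.
Levels needed ≥ 2.24/360 µV = 6222. 2^13 = 8192 suffices, so N_min = 13.
Step size = 2.24/8192 V = 273.44 µV.
V_rms = LSB/√12 = 78.9 µV.

78.9 µV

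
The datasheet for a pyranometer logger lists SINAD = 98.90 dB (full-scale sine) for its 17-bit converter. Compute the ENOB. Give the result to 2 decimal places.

(98.90 − 1.76) / 6.02 = 97.14/6.02 = 16.1362 effective bits.

16.14 bits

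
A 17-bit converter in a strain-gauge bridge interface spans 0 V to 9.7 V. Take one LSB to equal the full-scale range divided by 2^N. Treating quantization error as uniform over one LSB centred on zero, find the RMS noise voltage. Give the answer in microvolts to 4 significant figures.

Range is 9.7 V.
One LSB is 9.7 V / 131072 = 74.0051 µV.
σ_q = LSB/√12 = 74.0051 µV/3.4641 = 21.36 µV.

21.36 µV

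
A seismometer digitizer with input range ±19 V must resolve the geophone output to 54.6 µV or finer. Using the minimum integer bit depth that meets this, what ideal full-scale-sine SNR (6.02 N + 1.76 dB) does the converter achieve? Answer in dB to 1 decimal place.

The full-scale span is 19 − (-19) = 38 V.
Need 2^N ≥ 38 V / 54.6 µV = 696000 → N_min = 20.
Ideal SNR at N = 20: 6.02·20 + 1.76 = 122.2 dB.

122.2 dB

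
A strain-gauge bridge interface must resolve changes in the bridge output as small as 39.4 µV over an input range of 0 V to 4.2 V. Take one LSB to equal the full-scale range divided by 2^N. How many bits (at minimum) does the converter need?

Full-scale range = 4.2 V.
Levels needed ≥ 4.2/39.4 µV = 106600. 2^17 = 131072 suffices, so N_min = 17.

17 bits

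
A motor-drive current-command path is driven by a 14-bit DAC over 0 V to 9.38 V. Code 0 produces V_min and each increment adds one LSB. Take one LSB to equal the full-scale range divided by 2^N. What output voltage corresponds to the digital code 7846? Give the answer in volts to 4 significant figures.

Span = 9.38 V. LSB = 9.38 V / 2^14.
Output = V_min + (7846/16384) × range = 0 + 0.478882 × 9.38 V
      = 0 + 4.49191 = 4.49191 V.

4.492 V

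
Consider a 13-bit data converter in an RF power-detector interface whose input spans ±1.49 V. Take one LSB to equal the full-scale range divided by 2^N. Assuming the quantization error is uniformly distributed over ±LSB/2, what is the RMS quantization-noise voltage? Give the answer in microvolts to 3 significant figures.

105 µV

Full-scale range = 1.49 V − (-1.49 V) = 2.98 V.
LSB = 2.98 V / 2^13 = 363.77 µV.
V_rms = LSB/√12 = 363.77 µV / √12 = 105 µV.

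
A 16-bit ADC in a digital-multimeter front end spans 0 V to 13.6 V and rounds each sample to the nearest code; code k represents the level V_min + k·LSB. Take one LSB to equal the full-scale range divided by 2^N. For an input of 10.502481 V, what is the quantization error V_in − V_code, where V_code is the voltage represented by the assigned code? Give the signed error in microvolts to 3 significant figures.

−82.5 µV

Range is 13.6 V. LSB = 13.6 V / 2^16 ≈ 207.5 µV.
(10.502481 − (0)) / LSB = 10.502481 × 65536/13.6 = 50609.6026. Nearest integer: k = 50610.
V_code = 0 + (50610/65536) × 13.6 = 10.502563477 V.
V_in − V_code = 10.502481 − (10.502563477) = −82.5 µV.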